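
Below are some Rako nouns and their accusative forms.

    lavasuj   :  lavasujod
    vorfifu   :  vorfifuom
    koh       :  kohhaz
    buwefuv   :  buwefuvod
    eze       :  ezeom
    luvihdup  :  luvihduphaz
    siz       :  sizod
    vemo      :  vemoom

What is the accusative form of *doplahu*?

doplahuom

The pattern is voicing of the final sound: -haz when the stem ends in a voiceless consonant (*koh*, *luvihdup*); -od when the stem ends in a voiced consonant (*lavasuj*, *buwefuv*, *siz*); -om when the stem ends in a vowel (*vorfifu*, *eze*, *vemo*).
Since the final sound of *doplahu* is /u/ (a vowel), it takes -om, giving *doplahuom*.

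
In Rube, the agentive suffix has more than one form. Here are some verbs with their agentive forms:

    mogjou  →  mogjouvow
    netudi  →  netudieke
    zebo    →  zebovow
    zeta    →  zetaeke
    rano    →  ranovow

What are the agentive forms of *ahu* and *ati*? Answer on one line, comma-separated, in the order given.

ahuvow, atieke

The alternation tracks the last vowel of the stem — -vow when the last vowel of the stem is a rounded vowel (*mogjou*, *zebo*, *rano*); -eke when the last vowel of the stem is an unrounded vowel (*netudi*, *zeta*).
The last vowel of *ahu* is /u/, which is a rounded vowel, so the suffix is -vow, giving *ahuvow*.
The last vowel of *ati* is /i/, which is an unrounded vowel, so the suffix is -eke, giving *atieke*.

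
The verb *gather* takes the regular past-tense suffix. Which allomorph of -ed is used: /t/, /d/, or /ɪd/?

/d/

The stem *gather* ends in a voiced sound other than /d/.
The -ed suffix is realized as /ɪd/ after /t, d/; as /t/ after other voiceless consonants; and as /d/ after other voiced sounds.
So -ed on *gather* is pronounced /d/.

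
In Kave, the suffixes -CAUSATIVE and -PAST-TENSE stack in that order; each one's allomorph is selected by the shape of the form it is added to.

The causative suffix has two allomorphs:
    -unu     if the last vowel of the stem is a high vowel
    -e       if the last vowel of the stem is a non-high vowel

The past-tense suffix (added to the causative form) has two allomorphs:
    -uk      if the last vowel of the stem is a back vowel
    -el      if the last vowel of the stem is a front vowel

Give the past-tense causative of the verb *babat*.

babateel

The last vowel of *babat* is /a/, which is a non-high vowel, so the causative suffix is -e, giving *babate*.
The causative form *babate*: last vowel = /e/, a front vowel → -el → *babateel*.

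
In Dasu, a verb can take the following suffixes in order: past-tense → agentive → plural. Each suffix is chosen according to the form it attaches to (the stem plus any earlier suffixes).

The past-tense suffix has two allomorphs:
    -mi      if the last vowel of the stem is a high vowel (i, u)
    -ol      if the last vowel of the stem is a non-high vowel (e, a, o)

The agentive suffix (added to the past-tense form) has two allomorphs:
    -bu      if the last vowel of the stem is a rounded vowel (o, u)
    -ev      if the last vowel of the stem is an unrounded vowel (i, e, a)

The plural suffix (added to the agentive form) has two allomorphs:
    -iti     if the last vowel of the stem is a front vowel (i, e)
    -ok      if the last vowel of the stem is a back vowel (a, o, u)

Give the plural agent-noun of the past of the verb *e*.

eolbuok

Since the last vowel of *e* is /e/ (a non-high vowel), it takes -ol, giving *eol*.
Since the last vowel of the past-tense form *eol* is /o/ (a rounded vowel), it takes -bu, giving *eolbu*.
The last vowel of the agentive form *eolbu* is /u/, which is a back vowel, so the plural suffix is -ok, giving *eolbuok*.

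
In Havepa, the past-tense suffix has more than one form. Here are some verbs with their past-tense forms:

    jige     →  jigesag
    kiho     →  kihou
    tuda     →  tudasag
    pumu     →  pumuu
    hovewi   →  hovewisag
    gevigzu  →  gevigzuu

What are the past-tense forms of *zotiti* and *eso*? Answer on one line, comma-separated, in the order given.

zotitisag, esou

Looking at the last vowel of each stem: -u when the last vowel of the stem is a rounded vowel (*kiho*, *pumu*, *gevigzu*); -sag when the last vowel of the stem is an unrounded vowel (*jige*, *tuda*, *hovewi*).
*zotiti* — last vowel /i/ (an unrounded vowel) → -sag → *zotitisag*.
Since the last vowel of *eso* is /o/ (a rounded vowel), it takes -u, giving *esou*.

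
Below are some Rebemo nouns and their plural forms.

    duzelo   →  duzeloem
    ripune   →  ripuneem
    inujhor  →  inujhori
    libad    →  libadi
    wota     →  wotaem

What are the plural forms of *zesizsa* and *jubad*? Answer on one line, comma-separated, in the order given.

The pattern is consonant vs. vowel: -i when the stem ends in a consonant (*inujhor*, *libad*); -em when the stem ends in a vowel (*duzelo*, *ripune*, *wota*).
The final sound of *zesizsa* is /a/, which is a vowel, so the suffix is -em, giving *zesizsaem*.
*jubad*: final sound = /d/, a consonant → -i → *jubadi*.

zesizsaem, jubadi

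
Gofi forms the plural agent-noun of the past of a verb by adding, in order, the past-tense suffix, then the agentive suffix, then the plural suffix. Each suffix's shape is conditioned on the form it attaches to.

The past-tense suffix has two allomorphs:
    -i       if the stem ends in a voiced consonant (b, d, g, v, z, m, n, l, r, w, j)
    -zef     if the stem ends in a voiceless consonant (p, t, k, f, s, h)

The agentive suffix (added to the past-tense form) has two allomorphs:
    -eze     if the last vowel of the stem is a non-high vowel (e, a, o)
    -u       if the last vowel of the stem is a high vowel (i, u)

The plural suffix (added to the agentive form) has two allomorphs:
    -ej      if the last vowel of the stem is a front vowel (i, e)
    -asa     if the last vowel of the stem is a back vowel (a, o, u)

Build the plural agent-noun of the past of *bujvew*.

bujvewiuasa

Since the final consonant of *bujvew* is /w/ (voiced), it takes -i, giving *bujvewi*.
The past-tense form *bujvewi*: last vowel = /i/, a high vowel → -u → *bujvewiu*.
Since the last vowel of the agentive form *bujvewiu* is /u/ (a back vowel), it takes -asa, giving *bujvewiuasa*.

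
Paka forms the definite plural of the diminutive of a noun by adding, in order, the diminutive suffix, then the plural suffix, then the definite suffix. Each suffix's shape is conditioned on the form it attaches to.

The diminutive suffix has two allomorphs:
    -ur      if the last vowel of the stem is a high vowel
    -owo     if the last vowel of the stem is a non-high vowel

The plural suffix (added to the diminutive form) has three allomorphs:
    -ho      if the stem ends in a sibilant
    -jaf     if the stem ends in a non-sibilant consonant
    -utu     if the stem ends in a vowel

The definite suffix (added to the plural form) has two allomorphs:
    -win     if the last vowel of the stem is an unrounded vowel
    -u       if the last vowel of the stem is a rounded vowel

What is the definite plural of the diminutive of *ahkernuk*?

ahkernukurjafwin

The last vowel of *ahkernuk* is /u/, which is a high vowel, so the diminutive suffix is -ur, giving *ahkernukur*.
The diminutive form *ahkernukur*: final sound = /r/, a non-sibilant consonant → -jaf → *ahkernukurjaf*.
The plural form *ahkernukurjaf* — last vowel /a/ (an unrounded vowel) → -win → *ahkernukurjafwin*.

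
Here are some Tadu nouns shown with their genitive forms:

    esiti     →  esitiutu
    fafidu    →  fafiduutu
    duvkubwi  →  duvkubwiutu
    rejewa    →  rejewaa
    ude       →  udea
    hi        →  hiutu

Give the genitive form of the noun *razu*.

The pattern is height harmony: -utu when the last vowel of the stem is a high vowel (*esiti*, *fafidu*, *duvkubwi*, *hi*); -a when the last vowel of the stem is a non-high vowel (*rejewa*, *ude*).
*razu* — last vowel /u/ (a high vowel) → -utu → *razuutu*.

razuutu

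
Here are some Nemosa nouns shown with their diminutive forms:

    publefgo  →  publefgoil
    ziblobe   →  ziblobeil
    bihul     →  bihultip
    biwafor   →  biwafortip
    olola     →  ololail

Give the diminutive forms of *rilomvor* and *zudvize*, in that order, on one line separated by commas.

Looking at the final sound of each stem: -tip when the stem ends in a consonant (*bihul*, *biwafor*); -il when the stem ends in a vowel (*publefgo*, *ziblobe*, *olola*).
*rilomvor* — final sound /r/ (a consonant) → -tip → *rilomvortip*.
*zudvize*: final sound = /e/, a vowel → -il → *zudvizeil*.

rilomvortip, zudvizeil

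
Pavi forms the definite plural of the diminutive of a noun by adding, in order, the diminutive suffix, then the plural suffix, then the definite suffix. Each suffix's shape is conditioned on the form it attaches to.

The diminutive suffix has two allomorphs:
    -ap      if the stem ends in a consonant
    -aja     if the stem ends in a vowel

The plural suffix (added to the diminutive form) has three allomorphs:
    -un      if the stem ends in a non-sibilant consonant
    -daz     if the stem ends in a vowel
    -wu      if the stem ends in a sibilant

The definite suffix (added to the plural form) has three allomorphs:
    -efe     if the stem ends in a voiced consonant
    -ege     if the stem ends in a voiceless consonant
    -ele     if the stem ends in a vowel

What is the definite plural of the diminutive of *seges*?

*seges*: final sound = /s/, a consonant → -ap → *segesap*.
The final sound of the diminutive form *segesap* is /p/, which is a non-sibilant consonant, so the plural suffix is -un, giving *segesapun*.
The plural form *segesapun* — final sound /n/ (a voiced consonant) → -efe → *segesapunefe*.

segesapunefe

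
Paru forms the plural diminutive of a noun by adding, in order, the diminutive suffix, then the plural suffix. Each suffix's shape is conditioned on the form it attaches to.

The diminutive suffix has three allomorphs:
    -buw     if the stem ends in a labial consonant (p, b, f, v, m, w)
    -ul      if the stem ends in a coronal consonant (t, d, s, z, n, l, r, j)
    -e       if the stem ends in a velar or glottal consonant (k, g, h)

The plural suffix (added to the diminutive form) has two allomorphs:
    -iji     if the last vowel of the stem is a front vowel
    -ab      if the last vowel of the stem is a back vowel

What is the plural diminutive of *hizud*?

Since the final consonant of *hizud* is /d/ (coronal), it takes -ul, giving *hizudul*.
The last vowel of the diminutive form *hizudul* is /u/, which is a back vowel, so the plural suffix is -ab, giving *hizudulab*.

hizudulab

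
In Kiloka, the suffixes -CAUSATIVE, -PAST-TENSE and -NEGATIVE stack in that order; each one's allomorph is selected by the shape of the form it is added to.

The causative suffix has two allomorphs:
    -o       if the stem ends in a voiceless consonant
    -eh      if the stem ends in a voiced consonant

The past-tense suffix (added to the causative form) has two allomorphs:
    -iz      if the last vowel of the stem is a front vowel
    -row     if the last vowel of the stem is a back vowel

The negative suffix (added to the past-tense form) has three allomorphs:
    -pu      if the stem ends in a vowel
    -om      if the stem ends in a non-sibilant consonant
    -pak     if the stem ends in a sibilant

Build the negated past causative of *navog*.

navogehizpak

*navog* — final consonant /g/ (voiced) → -eh → *navogeh*.
The causative form *navogeh*: last vowel = /e/, a front vowel → -iz → *navogehiz*.
The final sound of the past-tense form *navogehiz* is /z/, which is a sibilant, so the negative suffix is -pak, giving *navogehizpak*.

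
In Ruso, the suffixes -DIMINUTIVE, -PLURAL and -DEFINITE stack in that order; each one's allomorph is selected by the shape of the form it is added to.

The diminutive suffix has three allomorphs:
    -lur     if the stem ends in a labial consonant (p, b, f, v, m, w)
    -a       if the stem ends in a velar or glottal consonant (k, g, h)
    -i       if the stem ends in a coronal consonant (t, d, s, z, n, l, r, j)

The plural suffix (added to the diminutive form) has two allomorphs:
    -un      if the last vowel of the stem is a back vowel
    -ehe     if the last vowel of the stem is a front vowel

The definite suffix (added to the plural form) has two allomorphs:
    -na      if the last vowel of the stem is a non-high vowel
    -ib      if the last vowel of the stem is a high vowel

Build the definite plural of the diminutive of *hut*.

hutiehena

*hut* — final consonant /t/ (coronal) → -i → *huti*.
The diminutive form *huti* — last vowel /i/ (a front vowel) → -ehe → *hutiehe*.
The plural form *hutiehe*: last vowel = /e/, a non-high vowel → -na → *hutiehena*.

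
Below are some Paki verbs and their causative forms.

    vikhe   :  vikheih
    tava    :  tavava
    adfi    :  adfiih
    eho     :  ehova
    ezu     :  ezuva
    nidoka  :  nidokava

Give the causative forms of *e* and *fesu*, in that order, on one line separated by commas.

eih, fesuva

The suffix is conditioned by the last vowel: -ih when the last vowel of the stem is a front vowel (*vikhe*, *adfi*); -va when the last vowel of the stem is a back vowel (*tava*, *eho*, *ezu*, *nidoka*).
*e* — last vowel /e/ (a front vowel) → -ih → *eih*.
*fesu* — last vowel /u/ (a back vowel) → -va → *fesuva*.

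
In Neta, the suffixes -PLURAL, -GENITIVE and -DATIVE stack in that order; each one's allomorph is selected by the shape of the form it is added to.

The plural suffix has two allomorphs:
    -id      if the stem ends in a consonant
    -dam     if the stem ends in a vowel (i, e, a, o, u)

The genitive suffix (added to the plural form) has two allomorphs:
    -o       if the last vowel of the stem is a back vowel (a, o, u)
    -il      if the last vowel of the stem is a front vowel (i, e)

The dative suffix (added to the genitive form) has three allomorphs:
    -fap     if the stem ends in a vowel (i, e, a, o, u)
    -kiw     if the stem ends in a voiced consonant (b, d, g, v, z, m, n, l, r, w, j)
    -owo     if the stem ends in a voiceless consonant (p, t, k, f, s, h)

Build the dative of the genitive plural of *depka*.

The final sound of *depka* is /a/, which is a vowel, so the plural suffix is -dam, giving *depkadam*.
The plural form *depkadam* — last vowel /a/ (a back vowel) → -o → *depkadamo*.
The final sound of the genitive form *depkadamo* is /o/, which is a vowel, so the dative suffix is -fap, giving *depkadamofap*.

depkadamofap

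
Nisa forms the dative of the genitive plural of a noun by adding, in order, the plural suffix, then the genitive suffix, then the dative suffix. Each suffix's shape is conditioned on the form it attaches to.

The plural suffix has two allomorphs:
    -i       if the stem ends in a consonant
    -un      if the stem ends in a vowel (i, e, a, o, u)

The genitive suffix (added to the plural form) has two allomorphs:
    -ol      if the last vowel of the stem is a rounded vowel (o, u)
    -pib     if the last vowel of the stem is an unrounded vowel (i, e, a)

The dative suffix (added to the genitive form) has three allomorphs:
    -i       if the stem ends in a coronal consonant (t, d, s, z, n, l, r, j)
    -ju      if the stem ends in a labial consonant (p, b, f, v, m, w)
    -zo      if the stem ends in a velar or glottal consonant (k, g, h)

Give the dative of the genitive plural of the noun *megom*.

megomipibju

Since the final sound of *megom* is /m/ (a consonant), it takes -i, giving *megomi*.
The last vowel of the plural form *megomi* is /i/, which is an unrounded vowel, so the genitive suffix is -pib, giving *megomipib*.
The genitive form *megomipib*: final consonant = /b/, labial → -ju → *megomipibju*.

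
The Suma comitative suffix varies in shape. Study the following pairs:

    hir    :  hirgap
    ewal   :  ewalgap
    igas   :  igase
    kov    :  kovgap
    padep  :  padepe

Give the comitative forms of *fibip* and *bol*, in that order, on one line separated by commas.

fibipe, bolgap

The alternation tracks the final consonant of the stem — -e when the stem ends in a voiceless consonant (*igas*, *padep*); -gap when the stem ends in a voiced consonant (*hir*, *ewal*, *kov*).
Since the final consonant of *fibip* is /p/ (voiceless), it takes -e, giving *fibipe*.
*bol* — final consonant /l/ (voiced) → -gap → *bolgap*.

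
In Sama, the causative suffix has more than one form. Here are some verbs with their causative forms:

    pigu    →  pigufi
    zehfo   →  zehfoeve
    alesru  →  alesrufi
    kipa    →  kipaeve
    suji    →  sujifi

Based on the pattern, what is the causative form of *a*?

The pattern is height harmony: -fi when the last vowel of the stem is a high vowel (*pigu*, *alesru*, *suji*); -eve when the last vowel of the stem is a non-high vowel (*zehfo*, *kipa*).
*a*: last vowel = /a/, a non-high vowel → -eve → *aeve*.

aeve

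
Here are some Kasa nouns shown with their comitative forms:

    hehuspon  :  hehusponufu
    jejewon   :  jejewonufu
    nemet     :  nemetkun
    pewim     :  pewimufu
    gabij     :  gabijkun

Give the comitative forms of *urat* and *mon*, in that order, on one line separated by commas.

Looking at the final consonant of each stem: -ufu when the stem ends in a nasal (*hehuspon*, *jejewon*, *pewim*); -kun when the stem ends in a non-nasal consonant (*nemet*, *gabij*).
Since the final consonant of *urat* is /t/ (non-nasal), it takes -kun, giving *uratkun*.
The final consonant of *mon* is /n/, which is a nasal, so the suffix is -ufu, giving *monufu*.

uratkun, monufu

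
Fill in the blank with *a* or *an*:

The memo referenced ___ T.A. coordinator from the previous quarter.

a

The indefinite article is chosen by the initial *sound* of the following word, not its spelling.
The initialism *T.A.* is read letter by letter; the first letter, T, is pronounced /tiː/, which begins with a consonant sound.
So the article is *a*: The memo referenced a T.A. coordinator from the previous quarter.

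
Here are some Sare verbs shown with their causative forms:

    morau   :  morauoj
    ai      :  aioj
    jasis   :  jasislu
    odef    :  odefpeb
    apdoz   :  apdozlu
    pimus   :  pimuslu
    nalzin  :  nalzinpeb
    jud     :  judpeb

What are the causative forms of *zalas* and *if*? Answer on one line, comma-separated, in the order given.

zalaslu, ifpeb

Looking at the final sound of each stem: -lu when the stem ends in a sibilant (*jasis*, *apdoz*, *pimus*); -peb when the stem ends in a non-sibilant consonant (*odef*, *nalzin*, *jud*); -oj when the stem ends in a vowel (*morau*, *ai*).
Since the final sound of *zalas* is /s/ (a sibilant), it takes -lu, giving *zalaslu*.
*if*: final sound = /f/, a non-sibilant consonant → -peb → *ifpeb*.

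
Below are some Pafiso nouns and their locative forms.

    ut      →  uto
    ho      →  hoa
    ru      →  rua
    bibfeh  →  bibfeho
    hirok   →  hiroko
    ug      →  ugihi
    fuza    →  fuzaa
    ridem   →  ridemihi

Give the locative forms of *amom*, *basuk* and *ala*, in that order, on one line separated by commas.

amomihi, basuko, alaa

Looking at the final sound of each stem: -o when the stem ends in a voiceless consonant (*ut*, *bibfeh*, *hirok*); -ihi when the stem ends in a voiced consonant (*ug*, *ridem*); -a when the stem ends in a vowel (*ho*, *ru*, *fuza*).
*amom*: final sound = /m/, a voiced consonant → -ihi → *amomihi*.
The final sound of *basuk* is /k/, which is a voiceless consonant, so the suffix is -o, giving *basuko*.
The final sound of *ala* is /a/, which is a vowel, so the suffix is -a, giving *alaa*.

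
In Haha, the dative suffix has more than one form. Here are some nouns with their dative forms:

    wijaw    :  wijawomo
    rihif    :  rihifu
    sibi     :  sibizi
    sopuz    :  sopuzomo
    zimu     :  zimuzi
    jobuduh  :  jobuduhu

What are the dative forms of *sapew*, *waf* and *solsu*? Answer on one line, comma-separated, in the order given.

The alternation tracks the final sound of the stem — -u when the stem ends in a voiceless consonant (*rihif*, *jobuduh*); -omo when the stem ends in a voiced consonant (*wijaw*, *sopuz*); -zi when the stem ends in a vowel (*sibi*, *zimu*).
Since the final sound of *sapew* is /w/ (a voiced consonant), it takes -omo, giving *sapewomo*.
The final sound of *waf* is /f/, which is a voiceless consonant, so the suffix is -u, giving *wafu*.
*solsu*: final sound = /u/, a vowel → -zi → *solsuzi*.

sapewomo, wafu, solsuzi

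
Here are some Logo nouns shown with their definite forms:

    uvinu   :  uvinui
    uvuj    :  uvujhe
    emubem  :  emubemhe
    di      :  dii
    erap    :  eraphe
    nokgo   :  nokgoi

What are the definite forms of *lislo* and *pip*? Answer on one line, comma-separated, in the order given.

The alternation tracks the final sound of the stem — -he when the stem ends in a consonant (*uvuj*, *emubem*, *erap*); -i when the stem ends in a vowel (*uvinu*, *di*, *nokgo*).
*lislo* — final sound /o/ (a vowel) → -i → *lisloi*.
Since the final sound of *pip* is /p/ (a consonant), it takes -he, giving *piphe*.

lisloi, piphe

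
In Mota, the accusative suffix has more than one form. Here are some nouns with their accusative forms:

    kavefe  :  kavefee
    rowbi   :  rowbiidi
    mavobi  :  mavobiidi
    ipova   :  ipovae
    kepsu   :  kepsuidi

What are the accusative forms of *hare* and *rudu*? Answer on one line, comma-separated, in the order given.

haree, ruduidi

The pattern is height harmony: -idi when the last vowel of the stem is a high vowel (*rowbi*, *mavobi*, *kepsu*); -e when the last vowel of the stem is a non-high vowel (*kavefe*, *ipova*).
Since the last vowel of *hare* is /e/ (a non-high vowel), it takes -e, giving *haree*.
The last vowel of *rudu* is /u/, which is a high vowel, so the suffix is -idi, giving *ruduidi*.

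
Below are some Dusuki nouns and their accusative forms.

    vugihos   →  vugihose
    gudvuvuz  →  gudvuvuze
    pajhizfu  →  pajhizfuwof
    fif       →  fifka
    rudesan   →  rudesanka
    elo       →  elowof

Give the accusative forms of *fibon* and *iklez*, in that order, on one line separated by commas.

The pattern is sibilance of the final sound: -e when the stem ends in a sibilant (*vugihos*, *gudvuvuz*); -ka when the stem ends in a non-sibilant consonant (*fif*, *rudesan*); -wof when the stem ends in a vowel (*pajhizfu*, *elo*).
*fibon*: final sound = /n/, a non-sibilant consonant → -ka → *fibonka*.
*iklez* — final sound /z/ (a sibilant) → -e → *ikleze*.

fibonka, ikleze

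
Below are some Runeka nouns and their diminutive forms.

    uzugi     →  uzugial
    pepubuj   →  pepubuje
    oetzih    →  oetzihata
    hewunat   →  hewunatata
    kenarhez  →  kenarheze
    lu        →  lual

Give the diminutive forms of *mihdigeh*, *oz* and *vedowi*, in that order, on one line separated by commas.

mihdigehata, oze, vedowial

Looking at the final sound of each stem: -ata when the stem ends in a voiceless consonant (*oetzih*, *hewunat*); -e when the stem ends in a voiced consonant (*pepubuj*, *kenarhez*); -al when the stem ends in a vowel (*uzugi*, *lu*).
*mihdigeh* — final sound /h/ (a voiceless consonant) → -ata → *mihdigehata*.
*oz* — final sound /z/ (a voiced consonant) → -e → *oze*.
The final sound of *vedowi* is /i/, which is a vowel, so the suffix is -al, giving *vedowial*.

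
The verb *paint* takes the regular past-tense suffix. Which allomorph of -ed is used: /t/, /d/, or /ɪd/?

The stem *paint* ends in /t/ or /d/.
The -ed suffix is realized as /ɪd/ after /t, d/; as /t/ after other voiceless consonants; and as /d/ after other voiced sounds.
So -ed on *paint* is pronounced /ɪd/.

/ɪd/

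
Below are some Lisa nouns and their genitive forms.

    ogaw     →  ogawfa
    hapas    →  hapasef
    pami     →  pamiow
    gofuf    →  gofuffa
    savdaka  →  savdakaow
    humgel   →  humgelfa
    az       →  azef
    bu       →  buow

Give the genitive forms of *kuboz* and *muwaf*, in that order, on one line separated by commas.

kubozef, muwaffa

Looking at the final sound of each stem: -ef when the stem ends in a sibilant (*hapas*, *az*); -fa when the stem ends in a non-sibilant consonant (*ogaw*, *gofuf*, *humgel*); -ow when the stem ends in a vowel (*pami*, *savdaka*, *bu*).
Since the final sound of *kuboz* is /z/ (a sibilant), it takes -ef, giving *kubozef*.
Since the final sound of *muwaf* is /f/ (a non-sibilant consonant), it takes -fa, giving *muwaffa*.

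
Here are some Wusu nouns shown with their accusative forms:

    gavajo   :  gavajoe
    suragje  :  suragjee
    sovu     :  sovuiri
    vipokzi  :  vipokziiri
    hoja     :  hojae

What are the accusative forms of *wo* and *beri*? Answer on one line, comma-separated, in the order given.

woe, beriiri

The alternation tracks the last vowel of the stem — -iri when the last vowel of the stem is a high vowel (*sovu*, *vipokzi*); -e when the last vowel of the stem is a non-high vowel (*gavajo*, *suragje*, *hoja*).
Since the last vowel of *wo* is /o/ (a non-high vowel), it takes -e, giving *woe*.
*beri*: last vowel = /i/, a high vowel → -iri → *beriiri*.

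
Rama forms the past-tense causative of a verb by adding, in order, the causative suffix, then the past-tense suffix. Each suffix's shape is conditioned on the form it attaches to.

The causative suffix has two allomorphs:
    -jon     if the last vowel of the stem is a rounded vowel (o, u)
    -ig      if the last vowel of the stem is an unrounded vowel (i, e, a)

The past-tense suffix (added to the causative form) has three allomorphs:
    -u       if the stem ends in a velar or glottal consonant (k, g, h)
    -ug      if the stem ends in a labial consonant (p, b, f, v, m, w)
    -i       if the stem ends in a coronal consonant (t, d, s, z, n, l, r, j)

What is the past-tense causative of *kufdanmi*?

The last vowel of *kufdanmi* is /i/, which is an unrounded vowel, so the causative suffix is -ig, giving *kufdanmiig*.
The causative form *kufdanmiig*: final consonant = /g/, velar/glottal → -u → *kufdanmiigu*.

kufdanmiigu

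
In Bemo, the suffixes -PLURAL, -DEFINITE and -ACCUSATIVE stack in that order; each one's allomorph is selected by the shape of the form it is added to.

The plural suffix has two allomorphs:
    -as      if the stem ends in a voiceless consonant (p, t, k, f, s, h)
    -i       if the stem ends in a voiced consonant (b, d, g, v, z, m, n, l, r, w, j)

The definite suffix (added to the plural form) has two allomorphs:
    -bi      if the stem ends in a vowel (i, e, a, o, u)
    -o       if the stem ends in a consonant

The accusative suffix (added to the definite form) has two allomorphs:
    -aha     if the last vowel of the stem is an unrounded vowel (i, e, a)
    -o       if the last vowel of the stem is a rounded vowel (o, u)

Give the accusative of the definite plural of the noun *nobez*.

Since the final consonant of *nobez* is /z/ (voiced), it takes -i, giving *nobezi*.
Since the final sound of the plural form *nobezi* is /i/ (a vowel), it takes -bi, giving *nobezibi*.
The last vowel of the definite form *nobezibi* is /i/, which is an unrounded vowel, so the accusative suffix is -aha, giving *nobezibiaha*.

nobezibiaha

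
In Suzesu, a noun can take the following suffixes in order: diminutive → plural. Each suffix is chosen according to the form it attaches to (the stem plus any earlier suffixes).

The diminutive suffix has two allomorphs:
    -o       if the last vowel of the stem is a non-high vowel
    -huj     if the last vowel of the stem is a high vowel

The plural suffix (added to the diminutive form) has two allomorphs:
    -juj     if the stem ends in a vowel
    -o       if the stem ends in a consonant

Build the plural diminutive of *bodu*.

boduhujo

Since the last vowel of *bodu* is /u/ (a high vowel), it takes -huj, giving *boduhuj*.
The diminutive form *boduhuj*: final sound = /j/, a consonant → -o → *boduhujo*.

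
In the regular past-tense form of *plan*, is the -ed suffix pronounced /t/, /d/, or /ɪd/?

The stem *plan* ends in a voiced sound other than /d/.
The -ed suffix is realized as /ɪd/ after /t, d/; as /t/ after other voiceless consonants; and as /d/ after other voiced sounds.
So -ed on *plan* is pronounced /d/.

/d/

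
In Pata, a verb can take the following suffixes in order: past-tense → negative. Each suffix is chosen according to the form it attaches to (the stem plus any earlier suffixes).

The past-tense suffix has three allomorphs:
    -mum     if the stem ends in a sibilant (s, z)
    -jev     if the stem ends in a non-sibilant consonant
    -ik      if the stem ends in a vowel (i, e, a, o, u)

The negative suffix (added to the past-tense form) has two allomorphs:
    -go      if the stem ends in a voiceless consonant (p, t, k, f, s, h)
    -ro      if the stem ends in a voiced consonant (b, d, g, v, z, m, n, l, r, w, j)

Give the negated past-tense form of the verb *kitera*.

kiteraikgo

*kitera*: final sound = /a/, a vowel → -ik → *kiteraik*.
The final consonant of the past-tense form *kiteraik* is /k/, which is voiceless, so the negative suffix is -go, giving *kiteraikgo*.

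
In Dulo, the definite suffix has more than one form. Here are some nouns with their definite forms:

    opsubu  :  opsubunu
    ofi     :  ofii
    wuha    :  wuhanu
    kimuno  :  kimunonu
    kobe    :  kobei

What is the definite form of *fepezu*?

fepezunu

The suffix is conditioned by the last vowel: -i when the last vowel of the stem is a front vowel (*ofi*, *kobe*); -nu when the last vowel of the stem is a back vowel (*opsubu*, *wuha*, *kimuno*).
*fepezu*: last vowel = /u/, a back vowel → -nu → *fepezunu*.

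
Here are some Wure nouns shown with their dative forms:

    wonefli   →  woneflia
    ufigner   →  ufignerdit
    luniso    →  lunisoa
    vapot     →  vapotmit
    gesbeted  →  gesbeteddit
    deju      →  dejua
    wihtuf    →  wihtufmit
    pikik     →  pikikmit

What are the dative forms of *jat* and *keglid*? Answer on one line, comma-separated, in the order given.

The suffix is conditioned by the final sound: -mit when the stem ends in a voiceless consonant (*vapot*, *wihtuf*, *pikik*); -dit when the stem ends in a voiced consonant (*ufigner*, *gesbeted*); -a when the stem ends in a vowel (*wonefli*, *luniso*, *deju*).
Since the final sound of *jat* is /t/ (a voiceless consonant), it takes -mit, giving *jatmit*.
Since the final sound of *keglid* is /d/ (a voiced consonant), it takes -dit, giving *kegliddit*.

jatmit, kegliddit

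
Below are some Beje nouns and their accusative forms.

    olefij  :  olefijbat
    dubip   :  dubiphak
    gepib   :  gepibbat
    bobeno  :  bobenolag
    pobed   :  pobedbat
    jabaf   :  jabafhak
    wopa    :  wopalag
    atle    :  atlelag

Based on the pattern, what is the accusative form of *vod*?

The alternation tracks the final sound of the stem — -hak when the stem ends in a voiceless consonant (*dubip*, *jabaf*); -bat when the stem ends in a voiced consonant (*olefij*, *gepib*, *pobed*); -lag when the stem ends in a vowel (*bobeno*, *wopa*, *atle*).
*vod* — final sound /d/ (a voiced consonant) → -bat → *vodbat*.

vodbat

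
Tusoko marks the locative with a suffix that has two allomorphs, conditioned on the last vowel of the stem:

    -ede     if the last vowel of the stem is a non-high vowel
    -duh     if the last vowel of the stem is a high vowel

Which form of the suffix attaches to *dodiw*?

-duh

Since the last vowel of *dodiw* is /i/ (a high vowel), it takes -duh.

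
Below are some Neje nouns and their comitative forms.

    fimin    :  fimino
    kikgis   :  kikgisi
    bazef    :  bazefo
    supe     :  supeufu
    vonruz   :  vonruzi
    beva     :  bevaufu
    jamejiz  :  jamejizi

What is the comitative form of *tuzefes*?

The suffix is conditioned by the final sound: -i when the stem ends in a sibilant (*kikgis*, *vonruz*, *jamejiz*); -o when the stem ends in a non-sibilant consonant (*fimin*, *bazef*); -ufu when the stem ends in a vowel (*supe*, *beva*).
Since the final sound of *tuzefes* is /s/ (a sibilant), it takes -i, giving *tuzefesi*.

tuzefesi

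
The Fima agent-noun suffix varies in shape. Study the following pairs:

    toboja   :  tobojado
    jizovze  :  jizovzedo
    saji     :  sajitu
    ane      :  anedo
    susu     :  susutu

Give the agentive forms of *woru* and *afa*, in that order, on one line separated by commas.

worutu, afado

The pattern is height harmony: -tu when the last vowel of the stem is a high vowel (*saji*, *susu*); -do when the last vowel of the stem is a non-high vowel (*toboja*, *jizovze*, *ane*).
*woru* — last vowel /u/ (a high vowel) → -tu → *worutu*.
The last vowel of *afa* is /a/, which is a non-high vowel, so the suffix is -do, giving *afado*.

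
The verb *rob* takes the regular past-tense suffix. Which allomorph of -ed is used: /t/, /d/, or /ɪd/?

/d/

The stem *rob* ends in a voiced sound other than /d/.
The -ed suffix is realized as /ɪd/ after /t, d/; as /t/ after other voiceless consonants; and as /d/ after other voiced sounds.
So -ed on *rob* is pronounced /d/.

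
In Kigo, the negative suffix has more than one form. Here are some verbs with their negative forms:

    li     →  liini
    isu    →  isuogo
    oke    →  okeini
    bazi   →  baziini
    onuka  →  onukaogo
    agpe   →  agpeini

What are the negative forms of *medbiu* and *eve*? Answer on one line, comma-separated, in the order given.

medbiuogo, eveini

The pattern is front/back vowel harmony: -ini when the last vowel of the stem is a front vowel (*li*, *oke*, *bazi*, *agpe*); -ogo when the last vowel of the stem is a back vowel (*isu*, *onuka*).
*medbiu*: last vowel = /u/, a back vowel → -ogo → *medbiuogo*.
The last vowel of *eve* is /e/, which is a front vowel, so the suffix is -ini, giving *eveini*.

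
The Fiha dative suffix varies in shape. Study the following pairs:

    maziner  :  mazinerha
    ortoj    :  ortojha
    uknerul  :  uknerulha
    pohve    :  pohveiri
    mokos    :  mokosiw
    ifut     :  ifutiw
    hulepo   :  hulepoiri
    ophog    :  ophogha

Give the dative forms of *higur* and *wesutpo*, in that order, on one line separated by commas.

Looking at the final sound of each stem: -iw when the stem ends in a voiceless consonant (*mokos*, *ifut*); -ha when the stem ends in a voiced consonant (*maziner*, *ortoj*, *uknerul*, *ophog*); -iri when the stem ends in a vowel (*pohve*, *hulepo*).
The final sound of *higur* is /r/, which is a voiced consonant, so the suffix is -ha, giving *higurha*.
*wesutpo* — final sound /o/ (a vowel) → -iri → *wesutpoiri*.

higurha, wesutpoiri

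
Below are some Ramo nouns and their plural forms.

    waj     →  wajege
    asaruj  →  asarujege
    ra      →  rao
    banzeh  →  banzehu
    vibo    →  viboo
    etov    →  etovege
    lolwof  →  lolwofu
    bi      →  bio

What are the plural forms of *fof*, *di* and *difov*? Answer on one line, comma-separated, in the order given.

Looking at the final sound of each stem: -u when the stem ends in a voiceless consonant (*banzeh*, *lolwof*); -ege when the stem ends in a voiced consonant (*waj*, *asaruj*, *etov*); -o when the stem ends in a vowel (*ra*, *vibo*, *bi*).
*fof*: final sound = /f/, a voiceless consonant → -u → *fofu*.
*di* — final sound /i/ (a vowel) → -o → *dio*.
*difov*: final sound = /v/, a voiced consonant → -ege → *difovege*.

fofu, dio, difovege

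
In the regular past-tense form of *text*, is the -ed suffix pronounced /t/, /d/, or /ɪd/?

/ɪd/

The stem *text* ends in /t/ or /d/.
The -ed suffix is realized as /ɪd/ after /t, d/; as /t/ after other voiceless consonants; and as /d/ after other voiced sounds.
So -ed on *text* is pronounced /ɪd/.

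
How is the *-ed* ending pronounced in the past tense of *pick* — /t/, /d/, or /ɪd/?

/t/

The stem *pick* ends in a voiceless consonant other than /t/.
The -ed suffix is realized as /ɪd/ after /t, d/; as /t/ after other voiceless consonants; and as /d/ after other voiced sounds.
So -ed on *pick* is pronounced /t/.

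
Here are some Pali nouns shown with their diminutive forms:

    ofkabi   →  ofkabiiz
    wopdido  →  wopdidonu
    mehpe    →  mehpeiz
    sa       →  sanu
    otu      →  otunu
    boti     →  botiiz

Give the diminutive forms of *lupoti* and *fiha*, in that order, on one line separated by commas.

The alternation tracks the last vowel of the stem — -iz when the last vowel of the stem is a front vowel (*ofkabi*, *mehpe*, *boti*); -nu when the last vowel of the stem is a back vowel (*wopdido*, *sa*, *otu*).
*lupoti* — last vowel /i/ (a front vowel) → -iz → *lupotiiz*.
*fiha*: last vowel = /a/, a back vowel → -nu → *fihanu*.

lupotiiz, fihanu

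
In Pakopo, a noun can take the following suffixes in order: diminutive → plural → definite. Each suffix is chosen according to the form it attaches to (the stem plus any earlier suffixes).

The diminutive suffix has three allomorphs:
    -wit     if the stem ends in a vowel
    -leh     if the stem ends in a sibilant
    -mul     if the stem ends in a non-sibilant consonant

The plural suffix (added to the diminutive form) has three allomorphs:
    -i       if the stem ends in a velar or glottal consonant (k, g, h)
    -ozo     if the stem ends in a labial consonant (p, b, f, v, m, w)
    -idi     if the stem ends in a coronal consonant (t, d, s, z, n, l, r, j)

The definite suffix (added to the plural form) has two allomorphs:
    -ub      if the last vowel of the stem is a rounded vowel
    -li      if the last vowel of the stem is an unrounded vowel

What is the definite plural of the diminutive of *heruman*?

*heruman* — final sound /n/ (a non-sibilant consonant) → -mul → *herumanmul*.
The final consonant of the diminutive form *herumanmul* is /l/, which is coronal, so the plural suffix is -idi, giving *herumanmulidi*.
The plural form *herumanmulidi*: last vowel = /i/, an unrounded vowel → -li → *herumanmulidili*.

herumanmulidili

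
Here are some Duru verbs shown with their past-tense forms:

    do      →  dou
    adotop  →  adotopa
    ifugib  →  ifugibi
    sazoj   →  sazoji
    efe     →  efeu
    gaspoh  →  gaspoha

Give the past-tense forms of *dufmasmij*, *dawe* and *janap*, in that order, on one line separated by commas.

dufmasmiji, daweu, janapa

Looking at the final sound of each stem: -a when the stem ends in a voiceless consonant (*adotop*, *gaspoh*); -i when the stem ends in a voiced consonant (*ifugib*, *sazoj*); -u when the stem ends in a vowel (*do*, *efe*).
*dufmasmij*: final sound = /j/, a voiced consonant → -i → *dufmasmiji*.
Since the final sound of *dawe* is /e/ (a vowel), it takes -u, giving *daweu*.
*janap* — final sound /p/ (a voiceless consonant) → -a → *janapa*.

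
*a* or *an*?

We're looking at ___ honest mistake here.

an

The indefinite article is chosen by the initial *sound* of the following word, not its spelling.
*honest* begins with the sound /ɒ/ (silent h) — a vowel sound.
So the article is *an*: We're looking at an honest mistake here.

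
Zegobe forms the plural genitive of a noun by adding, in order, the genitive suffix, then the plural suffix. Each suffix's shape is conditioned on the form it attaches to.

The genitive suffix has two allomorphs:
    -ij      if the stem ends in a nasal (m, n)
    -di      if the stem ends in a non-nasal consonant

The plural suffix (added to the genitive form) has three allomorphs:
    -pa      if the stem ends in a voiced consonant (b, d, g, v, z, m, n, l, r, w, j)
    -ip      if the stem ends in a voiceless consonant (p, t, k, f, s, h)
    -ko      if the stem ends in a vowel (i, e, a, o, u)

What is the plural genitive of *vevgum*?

vevgumijpa

*vevgum*: final consonant = /m/, a nasal → -ij → *vevgumij*.
The final sound of the genitive form *vevgumij* is /j/, which is a voiced consonant, so the plural suffix is -pa, giving *vevgumijpa*.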